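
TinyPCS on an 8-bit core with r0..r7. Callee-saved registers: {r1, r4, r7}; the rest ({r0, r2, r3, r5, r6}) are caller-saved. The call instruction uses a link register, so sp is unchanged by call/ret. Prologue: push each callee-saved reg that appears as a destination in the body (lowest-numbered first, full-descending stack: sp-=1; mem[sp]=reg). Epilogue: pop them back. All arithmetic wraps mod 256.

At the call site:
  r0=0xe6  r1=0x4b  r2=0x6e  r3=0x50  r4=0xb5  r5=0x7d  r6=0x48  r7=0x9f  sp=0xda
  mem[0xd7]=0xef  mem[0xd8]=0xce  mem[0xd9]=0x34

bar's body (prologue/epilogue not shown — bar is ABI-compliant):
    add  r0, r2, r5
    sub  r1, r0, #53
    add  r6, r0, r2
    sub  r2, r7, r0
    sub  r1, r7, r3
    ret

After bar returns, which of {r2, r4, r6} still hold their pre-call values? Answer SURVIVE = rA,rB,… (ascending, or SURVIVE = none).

SURVIVE = r4

prologue: push r1 -> mem[0xd9]=0x4b, sp=0xd9
body[0] add  r0, r2, r5 -> r0=0xeb
body[1] sub  r1, r0, #53 -> r1=0xb6
body[2] add  r6, r0, r2 -> r6=0x59
body[3] sub  r2, r7, r0 -> r2=0xb4
body[4] sub  r1, r7, r3 -> r1=0x4f
epilogue: pop r1=0x4b, sp=0xda
r2: caller-saved, written=True
r4: callee-saved, written=False
r6: caller-saved, written=True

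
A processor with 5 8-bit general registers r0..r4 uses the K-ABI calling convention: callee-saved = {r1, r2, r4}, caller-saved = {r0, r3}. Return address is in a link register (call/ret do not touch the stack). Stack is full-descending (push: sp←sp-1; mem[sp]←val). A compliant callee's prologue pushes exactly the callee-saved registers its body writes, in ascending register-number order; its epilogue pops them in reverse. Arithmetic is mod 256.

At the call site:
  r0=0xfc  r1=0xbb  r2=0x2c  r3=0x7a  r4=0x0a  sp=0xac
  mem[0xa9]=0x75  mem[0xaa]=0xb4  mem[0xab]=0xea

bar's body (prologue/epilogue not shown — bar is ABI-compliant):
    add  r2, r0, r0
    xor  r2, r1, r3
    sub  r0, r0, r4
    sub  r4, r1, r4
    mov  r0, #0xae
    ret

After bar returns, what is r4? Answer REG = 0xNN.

prologue: push r2 -> mem[0xab]=0x2c, sp=0xab
prologue: push r4 -> mem[0xaa]=0x0a, sp=0xaa
body[0] add  r2, r0, r0 -> r2=0xf8
body[1] xor  r2, r1, r3 -> r2=0xc1
body[2] sub  r0, r0, r4 -> r0=0xf2
body[3] sub  r4, r1, r4 -> r4=0xb1
body[4] mov  r0, #0xae -> r0=0xae
epilogue: pop r4=0x0a, sp=0xab
epilogue: pop r2=0x2c, sp=0xac
r4 is callee-saved -> restored

REG = 0x0a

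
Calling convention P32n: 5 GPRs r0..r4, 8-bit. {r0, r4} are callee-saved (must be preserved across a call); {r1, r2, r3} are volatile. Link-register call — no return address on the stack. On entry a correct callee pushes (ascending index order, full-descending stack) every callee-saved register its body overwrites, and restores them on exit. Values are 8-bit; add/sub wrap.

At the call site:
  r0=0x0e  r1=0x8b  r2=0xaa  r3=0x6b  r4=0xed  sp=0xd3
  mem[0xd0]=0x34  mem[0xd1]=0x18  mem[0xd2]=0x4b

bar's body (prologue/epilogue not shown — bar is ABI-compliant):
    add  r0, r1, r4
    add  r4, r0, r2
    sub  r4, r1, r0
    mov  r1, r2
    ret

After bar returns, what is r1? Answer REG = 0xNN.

REG = 0xaa

prologue: push r0 -> mem[0xd2]=0x0e, sp=0xd2
prologue: push r4 -> mem[0xd1]=0xed, sp=0xd1
body[0] add  r0, r1, r4 -> r0=0x78
body[1] add  r4, r0, r2 -> r4=0x22
body[2] sub  r4, r1, r0 -> r4=0x13
body[3] mov  r1, r2 -> r1=0xaa
epilogue: pop r4=0xed, sp=0xd2
epilogue: pop r0=0x0e, sp=0xd3
r1 is caller-saved -> body value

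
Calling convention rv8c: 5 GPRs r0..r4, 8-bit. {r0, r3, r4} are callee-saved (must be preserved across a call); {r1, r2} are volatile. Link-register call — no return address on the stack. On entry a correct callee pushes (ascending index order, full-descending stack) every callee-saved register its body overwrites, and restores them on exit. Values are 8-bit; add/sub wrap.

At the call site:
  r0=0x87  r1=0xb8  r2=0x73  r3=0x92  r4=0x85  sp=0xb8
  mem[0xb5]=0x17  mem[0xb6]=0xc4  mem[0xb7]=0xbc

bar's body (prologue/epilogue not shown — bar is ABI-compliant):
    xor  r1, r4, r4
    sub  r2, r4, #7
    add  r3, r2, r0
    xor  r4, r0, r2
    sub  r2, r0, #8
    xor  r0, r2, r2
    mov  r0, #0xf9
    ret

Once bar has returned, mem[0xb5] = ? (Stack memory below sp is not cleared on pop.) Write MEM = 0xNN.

prologue: push r0 -> mem[0xb7]=0x87, sp=0xb7
prologue: push r3 -> mem[0xb6]=0x92, sp=0xb6
prologue: push r4 -> mem[0xb5]=0x85, sp=0xb5
body[0] xor  r1, r4, r4 -> r1=0x00
body[1] sub  r2, r4, #7 -> r2=0x7e
body[2] add  r3, r2, r0 -> r3=0x05
body[3] xor  r4, r0, r2 -> r4=0xf9
body[4] sub  r2, r0, #8 -> r2=0x7f
body[5] xor  r0, r2, r2 -> r0=0x00
body[6] mov  r0, #0xf9 -> r0=0xf9
epilogue: pop r4=0x85, sp=0xb6
epilogue: pop r3=0x92, sp=0xb7
epilogue: pop r0=0x87, sp=0xb8
prologue pushed ['r0', 'r3', 'r4'] at ['0xb7', '0xb6', '0xb5']

MEM = 0x85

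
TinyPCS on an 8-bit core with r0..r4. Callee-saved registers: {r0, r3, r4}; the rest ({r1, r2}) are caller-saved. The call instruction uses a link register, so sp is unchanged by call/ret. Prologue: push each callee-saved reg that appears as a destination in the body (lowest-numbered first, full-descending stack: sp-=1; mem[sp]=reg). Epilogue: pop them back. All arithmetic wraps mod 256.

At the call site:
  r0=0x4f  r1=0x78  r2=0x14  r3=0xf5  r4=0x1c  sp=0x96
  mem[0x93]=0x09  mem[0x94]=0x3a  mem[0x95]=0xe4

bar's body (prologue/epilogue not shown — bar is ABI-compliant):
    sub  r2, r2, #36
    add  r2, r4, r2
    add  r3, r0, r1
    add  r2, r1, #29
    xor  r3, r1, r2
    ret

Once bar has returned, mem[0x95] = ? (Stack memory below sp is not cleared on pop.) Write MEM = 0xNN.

MEM = 0xf5

prologue: push r3 → mem[0x95]=0xf5, sp=0x95
body[0] sub  r2, r2, #36 → r2=0xf0
body[1] add  r2, r4, r2 → r2=0x0c
body[2] add  r3, r0, r1 → r3=0xc7
body[3] add  r2, r1, #29 → r2=0x95
body[4] xor  r3, r1, r2 → r3=0xed
epilogue: pop r3=0xf5, sp=0x96
prologue pushed ['r3'] at ['0x95']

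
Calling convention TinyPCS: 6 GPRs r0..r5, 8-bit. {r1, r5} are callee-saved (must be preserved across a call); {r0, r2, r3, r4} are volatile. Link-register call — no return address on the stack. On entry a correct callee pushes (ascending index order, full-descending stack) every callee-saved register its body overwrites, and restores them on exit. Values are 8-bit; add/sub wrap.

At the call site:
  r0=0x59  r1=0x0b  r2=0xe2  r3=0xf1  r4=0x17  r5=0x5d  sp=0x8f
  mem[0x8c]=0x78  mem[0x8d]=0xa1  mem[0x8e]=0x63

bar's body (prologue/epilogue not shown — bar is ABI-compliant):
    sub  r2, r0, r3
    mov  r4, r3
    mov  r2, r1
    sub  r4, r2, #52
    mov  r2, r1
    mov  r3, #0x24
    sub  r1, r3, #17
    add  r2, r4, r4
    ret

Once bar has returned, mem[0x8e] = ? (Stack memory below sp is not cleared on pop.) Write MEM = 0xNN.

MEM = 0x0b

prologue: push r1 -> mem[0x8e]=0x0b, sp=0x8e
body[0] sub  r2, r0, r3 -> r2=0x68
body[1] mov  r4, r3 -> r4=0xf1
body[2] mov  r2, r1 -> r2=0x0b
body[3] sub  r4, r2, #52 -> r4=0xd7
body[4] mov  r2, r1 -> r2=0x0b
body[5] mov  r3, #0x24 -> r3=0x24
body[6] sub  r1, r3, #17 -> r1=0x13
body[7] add  r2, r4, r4 -> r2=0xae
epilogue: pop r1=0x0b, sp=0x8f
prologue pushed ['r1'] at ['0x8e']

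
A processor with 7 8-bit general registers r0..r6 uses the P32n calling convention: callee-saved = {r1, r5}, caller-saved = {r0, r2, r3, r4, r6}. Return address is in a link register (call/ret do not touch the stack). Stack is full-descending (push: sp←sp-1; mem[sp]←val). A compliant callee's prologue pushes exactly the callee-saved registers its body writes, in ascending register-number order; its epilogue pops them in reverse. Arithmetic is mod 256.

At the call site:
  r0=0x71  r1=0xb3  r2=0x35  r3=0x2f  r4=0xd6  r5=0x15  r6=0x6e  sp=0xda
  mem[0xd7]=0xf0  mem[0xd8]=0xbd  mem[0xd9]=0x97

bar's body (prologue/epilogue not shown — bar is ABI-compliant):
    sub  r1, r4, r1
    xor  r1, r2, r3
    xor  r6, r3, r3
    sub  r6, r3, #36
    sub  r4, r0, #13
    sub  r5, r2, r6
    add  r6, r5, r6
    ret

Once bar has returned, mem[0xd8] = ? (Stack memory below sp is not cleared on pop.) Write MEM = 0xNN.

MEM = 0x15

prologue: push r1 -> mem[0xd9]=0xb3, sp=0xd9
prologue: push r5 -> mem[0xd8]=0x15, sp=0xd8
body[0] sub  r1, r4, r1 -> r1=0x23
body[1] xor  r1, r2, r3 -> r1=0x1a
body[2] xor  r6, r3, r3 -> r6=0x00
body[3] sub  r6, r3, #36 -> r6=0x0b
body[4] sub  r4, r0, #13 -> r4=0x64
body[5] sub  r5, r2, r6 -> r5=0x2a
body[6] add  r6, r5, r6 -> r6=0x35
epilogue: pop r5=0x15, sp=0xd9
epilogue: pop r1=0xb3, sp=0xda
prologue pushed ['r1', 'r5'] at ['0xd9', '0xd8']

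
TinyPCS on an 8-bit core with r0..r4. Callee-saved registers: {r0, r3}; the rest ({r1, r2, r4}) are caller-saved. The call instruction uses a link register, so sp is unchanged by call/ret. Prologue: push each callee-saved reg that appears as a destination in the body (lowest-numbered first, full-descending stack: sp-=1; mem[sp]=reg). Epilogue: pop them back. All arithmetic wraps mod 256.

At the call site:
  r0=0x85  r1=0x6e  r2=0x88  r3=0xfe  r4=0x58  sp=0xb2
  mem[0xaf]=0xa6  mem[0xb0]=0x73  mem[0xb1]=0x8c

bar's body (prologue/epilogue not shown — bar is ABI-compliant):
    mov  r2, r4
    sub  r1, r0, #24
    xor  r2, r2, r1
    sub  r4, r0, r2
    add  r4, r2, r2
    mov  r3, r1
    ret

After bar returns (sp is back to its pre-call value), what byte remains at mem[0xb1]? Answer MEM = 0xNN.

MEM = 0xfe

prologue: push r3 -> mem[0xb1]=0xfe, sp=0xb1
body[0] mov  r2, r4 -> r2=0x58
body[1] sub  r1, r0, #24 -> r1=0x6d
body[2] xor  r2, r2, r1 -> r2=0x35
body[3] sub  r4, r0, r2 -> r4=0x50
body[4] add  r4, r2, r2 -> r4=0x6a
body[5] mov  r3, r1 -> r3=0x6d
epilogue: pop r3=0xfe, sp=0xb2
prologue pushed ['r3'] at ['0xb1']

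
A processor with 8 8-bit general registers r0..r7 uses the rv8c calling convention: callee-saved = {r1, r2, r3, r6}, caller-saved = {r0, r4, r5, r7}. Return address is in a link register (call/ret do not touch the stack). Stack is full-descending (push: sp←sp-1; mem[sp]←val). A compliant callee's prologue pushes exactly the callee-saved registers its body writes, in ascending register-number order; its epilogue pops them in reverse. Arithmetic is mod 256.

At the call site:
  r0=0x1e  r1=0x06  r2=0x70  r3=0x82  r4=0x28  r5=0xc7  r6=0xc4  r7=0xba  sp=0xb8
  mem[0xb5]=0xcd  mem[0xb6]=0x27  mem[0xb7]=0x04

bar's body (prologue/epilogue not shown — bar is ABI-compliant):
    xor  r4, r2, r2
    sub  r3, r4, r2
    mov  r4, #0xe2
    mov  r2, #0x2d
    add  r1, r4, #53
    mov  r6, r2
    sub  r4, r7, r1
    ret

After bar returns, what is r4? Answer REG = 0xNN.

REG = 0xa3

prologue: push r1 -> mem[0xb7]=0x06, sp=0xb7
prologue: push r2 -> mem[0xb6]=0x70, sp=0xb6
prologue: push r3 -> mem[0xb5]=0x82, sp=0xb5
prologue: push r6 -> mem[0xb4]=0xc4, sp=0xb4
body[0] xor  r4, r2, r2 -> r4=0x00
body[1] sub  r3, r4, r2 -> r3=0x90
body[2] mov  r4, #0xe2 -> r4=0xe2
body[3] mov  r2, #0x2d -> r2=0x2d
body[4] add  r1, r4, #53 -> r1=0x17
body[5] mov  r6, r2 -> r6=0x2d
body[6] sub  r4, r7, r1 -> r4=0xa3
epilogue: pop r6=0xc4, sp=0xb5
epilogue: pop r3=0x82, sp=0xb6
epilogue: pop r2=0x70, sp=0xb7
epilogue: pop r1=0x06, sp=0xb8
r4 is caller-saved -> body value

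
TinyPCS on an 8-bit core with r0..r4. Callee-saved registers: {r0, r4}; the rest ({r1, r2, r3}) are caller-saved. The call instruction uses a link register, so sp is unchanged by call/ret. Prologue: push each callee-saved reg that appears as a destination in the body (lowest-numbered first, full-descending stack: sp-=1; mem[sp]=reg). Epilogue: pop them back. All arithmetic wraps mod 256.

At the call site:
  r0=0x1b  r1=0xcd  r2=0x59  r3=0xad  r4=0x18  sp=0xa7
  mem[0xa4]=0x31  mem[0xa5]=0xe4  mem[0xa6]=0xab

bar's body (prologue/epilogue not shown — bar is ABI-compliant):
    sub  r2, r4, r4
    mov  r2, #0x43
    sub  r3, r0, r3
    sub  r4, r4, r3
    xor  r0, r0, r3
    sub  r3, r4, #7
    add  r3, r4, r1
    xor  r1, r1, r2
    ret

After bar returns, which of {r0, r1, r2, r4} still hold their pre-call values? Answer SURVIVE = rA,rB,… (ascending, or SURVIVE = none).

SURVIVE = r0,r4

prologue: push r0 → mem[0xa6]=0x1b, sp=0xa6
prologue: push r4 → mem[0xa5]=0x18, sp=0xa5
body[0] sub  r2, r4, r4 → r2=0x00
body[1] mov  r2, #0x43 → r2=0x43
body[2] sub  r3, r0, r3 → r3=0x6e
body[3] sub  r4, r4, r3 → r4=0xaa
body[4] xor  r0, r0, r3 → r0=0x75
body[5] sub  r3, r4, #7 → r3=0xa3
body[6] add  r3, r4, r1 → r3=0x77
body[7] xor  r1, r1, r2 → r1=0x8e
epilogue: pop r4=0x18, sp=0xa6
epilogue: pop r0=0x1b, sp=0xa7
r0: callee-saved, written=True
r1: caller-saved, written=True
r2: caller-saved, written=True
r4: callee-saved, written=True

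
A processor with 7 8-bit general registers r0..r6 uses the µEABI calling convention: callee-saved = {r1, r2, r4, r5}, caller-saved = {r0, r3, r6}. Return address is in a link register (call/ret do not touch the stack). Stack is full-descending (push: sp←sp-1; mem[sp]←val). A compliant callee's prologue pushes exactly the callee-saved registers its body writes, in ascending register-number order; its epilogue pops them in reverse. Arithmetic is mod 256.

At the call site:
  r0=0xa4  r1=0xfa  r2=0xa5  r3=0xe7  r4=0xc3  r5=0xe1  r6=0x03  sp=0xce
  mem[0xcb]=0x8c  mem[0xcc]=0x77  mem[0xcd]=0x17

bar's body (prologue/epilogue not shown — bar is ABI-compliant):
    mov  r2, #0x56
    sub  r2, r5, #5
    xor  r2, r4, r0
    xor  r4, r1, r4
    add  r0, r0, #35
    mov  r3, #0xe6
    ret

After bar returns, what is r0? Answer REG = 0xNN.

prologue: push r2 → mem[0xcd]=0xa5, sp=0xcd
prologue: push r4 → mem[0xcc]=0xc3, sp=0xcc
body[0] mov  r2, #0x56 → r2=0x56
body[1] sub  r2, r5, #5 → r2=0xdc
body[2] xor  r2, r4, r0 → r2=0x67
body[3] xor  r4, r1, r4 → r4=0x39
body[4] add  r0, r0, #35 → r0=0xc7
body[5] mov  r3, #0xe6 → r3=0xe6
epilogue: pop r4=0xc3, sp=0xcd
epilogue: pop r2=0xa5, sp=0xce
r0 is caller-saved → body value

REG = 0xc7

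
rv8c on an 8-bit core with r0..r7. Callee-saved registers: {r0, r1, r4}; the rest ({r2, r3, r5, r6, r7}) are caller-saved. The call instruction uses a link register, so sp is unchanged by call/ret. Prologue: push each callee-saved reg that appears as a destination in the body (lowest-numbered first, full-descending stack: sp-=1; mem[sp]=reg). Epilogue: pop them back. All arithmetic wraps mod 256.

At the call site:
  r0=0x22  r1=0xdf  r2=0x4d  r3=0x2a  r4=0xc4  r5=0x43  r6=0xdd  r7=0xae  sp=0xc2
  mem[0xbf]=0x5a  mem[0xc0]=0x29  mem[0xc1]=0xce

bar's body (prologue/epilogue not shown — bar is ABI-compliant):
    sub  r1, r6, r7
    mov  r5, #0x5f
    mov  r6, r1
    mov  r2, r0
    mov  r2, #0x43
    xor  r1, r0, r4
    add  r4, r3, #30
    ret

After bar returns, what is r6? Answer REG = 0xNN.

REG = 0x2f

prologue: push r1 -> mem[0xc1]=0xdf, sp=0xc1
prologue: push r4 -> mem[0xc0]=0xc4, sp=0xc0
body[0] sub  r1, r6, r7 -> r1=0x2f
body[1] mov  r5, #0x5f -> r5=0x5f
body[2] mov  r6, r1 -> r6=0x2f
body[3] mov  r2, r0 -> r2=0x22
body[4] mov  r2, #0x43 -> r2=0x43
body[5] xor  r1, r0, r4 -> r1=0xe6
body[6] add  r4, r3, #30 -> r4=0x48
epilogue: pop r4=0xc4, sp=0xc1
epilogue: pop r1=0xdf, sp=0xc2
r6 is caller-saved -> body value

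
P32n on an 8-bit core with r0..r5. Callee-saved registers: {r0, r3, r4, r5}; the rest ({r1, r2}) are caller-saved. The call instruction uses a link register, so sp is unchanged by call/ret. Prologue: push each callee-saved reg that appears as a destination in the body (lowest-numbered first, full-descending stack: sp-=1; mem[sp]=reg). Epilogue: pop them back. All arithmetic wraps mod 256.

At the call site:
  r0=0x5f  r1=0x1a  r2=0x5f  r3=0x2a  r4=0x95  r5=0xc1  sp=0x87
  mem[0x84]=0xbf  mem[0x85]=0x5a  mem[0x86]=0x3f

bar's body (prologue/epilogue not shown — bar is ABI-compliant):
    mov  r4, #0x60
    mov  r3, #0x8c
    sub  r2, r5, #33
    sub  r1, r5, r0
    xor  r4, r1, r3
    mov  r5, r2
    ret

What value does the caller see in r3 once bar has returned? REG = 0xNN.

REG = 0x2a

prologue: push r3 → mem[0x86]=0x2a, sp=0x86
prologue: push r4 → mem[0x85]=0x95, sp=0x85
prologue: push r5 → mem[0x84]=0xc1, sp=0x84
body[0] mov  r4, #0x60 → r4=0x60
body[1] mov  r3, #0x8c → r3=0x8c
body[2] sub  r2, r5, #33 → r2=0xa0
body[3] sub  r1, r5, r0 → r1=0x62
body[4] xor  r4, r1, r3 → r4=0xee
body[5] mov  r5, r2 → r5=0xa0
epilogue: pop r5=0xc1, sp=0x85
epilogue: pop r4=0x95, sp=0x86
epilogue: pop r3=0x2a, sp=0x87
r3 is callee-saved → restored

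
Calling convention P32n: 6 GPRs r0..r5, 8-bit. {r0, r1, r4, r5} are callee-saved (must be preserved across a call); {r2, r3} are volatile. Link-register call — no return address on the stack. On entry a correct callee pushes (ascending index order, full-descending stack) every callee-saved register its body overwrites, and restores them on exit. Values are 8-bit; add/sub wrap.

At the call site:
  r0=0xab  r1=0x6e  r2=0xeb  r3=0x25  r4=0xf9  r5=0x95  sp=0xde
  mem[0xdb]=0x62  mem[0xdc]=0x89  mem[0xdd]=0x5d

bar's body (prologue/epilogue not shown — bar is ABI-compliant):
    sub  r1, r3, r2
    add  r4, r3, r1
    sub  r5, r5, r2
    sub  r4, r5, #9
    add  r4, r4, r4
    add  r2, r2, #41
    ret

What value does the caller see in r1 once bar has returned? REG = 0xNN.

prologue: push r1 -> mem[0xdd]=0x6e, sp=0xdd
prologue: push r4 -> mem[0xdc]=0xf9, sp=0xdc
prologue: push r5 -> mem[0xdb]=0x95, sp=0xdb
body[0] sub  r1, r3, r2 -> r1=0x3a
body[1] add  r4, r3, r1 -> r4=0x5f
body[2] sub  r5, r5, r2 -> r5=0xaa
body[3] sub  r4, r5, #9 -> r4=0xa1
body[4] add  r4, r4, r4 -> r4=0x42
body[5] add  r2, r2, #41 -> r2=0x14
epilogue: pop r5=0x95, sp=0xdc
epilogue: pop r4=0xf9, sp=0xdd
epilogue: pop r1=0x6e, sp=0xde
r1 is callee-saved -> restored

REG = 0x6e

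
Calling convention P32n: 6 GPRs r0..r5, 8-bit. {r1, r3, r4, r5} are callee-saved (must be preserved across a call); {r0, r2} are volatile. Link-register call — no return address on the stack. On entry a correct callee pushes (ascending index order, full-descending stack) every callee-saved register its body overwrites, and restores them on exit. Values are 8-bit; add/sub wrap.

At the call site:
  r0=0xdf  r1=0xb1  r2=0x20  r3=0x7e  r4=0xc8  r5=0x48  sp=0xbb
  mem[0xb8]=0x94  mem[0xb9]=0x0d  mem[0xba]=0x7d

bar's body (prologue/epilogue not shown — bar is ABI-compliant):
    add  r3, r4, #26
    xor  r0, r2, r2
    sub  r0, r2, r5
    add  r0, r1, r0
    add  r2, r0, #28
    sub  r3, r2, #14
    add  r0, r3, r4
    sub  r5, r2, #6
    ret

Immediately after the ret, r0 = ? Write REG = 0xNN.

REG = 0x5f

prologue: push r3 → mem[0xba]=0x7e, sp=0xba
prologue: push r5 → mem[0xb9]=0x48, sp=0xb9
body[0] add  r3, r4, #26 → r3=0xe2
body[1] xor  r0, r2, r2 → r0=0x00
body[2] sub  r0, r2, r5 → r0=0xd8
body[3] add  r0, r1, r0 → r0=0x89
body[4] add  r2, r0, #28 → r2=0xa5
body[5] sub  r3, r2, #14 → r3=0x97
body[6] add  r0, r3, r4 → r0=0x5f
body[7] sub  r5, r2, #6 → r5=0x9f
epilogue: pop r5=0x48, sp=0xba
epilogue: pop r3=0x7e, sp=0xbb
r0 is caller-saved → body value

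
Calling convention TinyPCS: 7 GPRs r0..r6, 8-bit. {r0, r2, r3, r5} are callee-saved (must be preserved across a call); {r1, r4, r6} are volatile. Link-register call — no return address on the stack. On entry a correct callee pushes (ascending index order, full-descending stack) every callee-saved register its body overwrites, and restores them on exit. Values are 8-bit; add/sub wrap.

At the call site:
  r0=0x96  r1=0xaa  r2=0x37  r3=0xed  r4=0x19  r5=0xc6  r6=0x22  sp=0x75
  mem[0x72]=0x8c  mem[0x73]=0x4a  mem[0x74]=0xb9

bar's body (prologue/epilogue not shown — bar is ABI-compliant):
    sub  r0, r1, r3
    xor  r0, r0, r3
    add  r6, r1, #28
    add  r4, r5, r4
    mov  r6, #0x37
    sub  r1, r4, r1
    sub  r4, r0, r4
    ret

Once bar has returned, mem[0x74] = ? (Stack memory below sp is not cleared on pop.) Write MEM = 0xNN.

MEM = 0x96

prologue: push r0 → mem[0x74]=0x96, sp=0x74
body[0] sub  r0, r1, r3 → r0=0xbd
body[1] xor  r0, r0, r3 → r0=0x50
body[2] add  r6, r1, #28 → r6=0xc6
body[3] add  r4, r5, r4 → r4=0xdf
body[4] mov  r6, #0x37 → r6=0x37
body[5] sub  r1, r4, r1 → r1=0x35
body[6] sub  r4, r0, r4 → r4=0x71
epilogue: pop r0=0x96, sp=0x75
prologue pushed ['r0'] at ['0x74']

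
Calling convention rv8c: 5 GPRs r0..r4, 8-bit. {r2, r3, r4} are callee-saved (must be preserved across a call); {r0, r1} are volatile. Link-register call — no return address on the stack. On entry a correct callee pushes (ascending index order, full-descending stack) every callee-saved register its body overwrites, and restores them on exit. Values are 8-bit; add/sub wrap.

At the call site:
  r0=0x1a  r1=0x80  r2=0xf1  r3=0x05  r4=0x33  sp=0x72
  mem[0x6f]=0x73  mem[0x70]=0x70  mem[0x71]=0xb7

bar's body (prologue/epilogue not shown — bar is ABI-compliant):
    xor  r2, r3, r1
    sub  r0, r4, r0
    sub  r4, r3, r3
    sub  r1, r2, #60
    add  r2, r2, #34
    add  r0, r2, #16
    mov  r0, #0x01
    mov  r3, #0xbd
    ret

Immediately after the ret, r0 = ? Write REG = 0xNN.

prologue: push r2 → mem[0x71]=0xf1, sp=0x71
prologue: push r3 → mem[0x70]=0x05, sp=0x70
prologue: push r4 → mem[0x6f]=0x33, sp=0x6f
body[0] xor  r2, r3, r1 → r2=0x85
body[1] sub  r0, r4, r0 → r0=0x19
body[2] sub  r4, r3, r3 → r4=0x00
body[3] sub  r1, r2, #60 → r1=0x49
body[4] add  r2, r2, #34 → r2=0xa7
body[5] add  r0, r2, #16 → r0=0xb7
body[6] mov  r0, #0x01 → r0=0x01
body[7] mov  r3, #0xbd → r3=0xbd
epilogue: pop r4=0x33, sp=0x70
epilogue: pop r3=0x05, sp=0x71
epilogue: pop r2=0xf1, sp=0x72
r0 is caller-saved → body value

REG = 0x01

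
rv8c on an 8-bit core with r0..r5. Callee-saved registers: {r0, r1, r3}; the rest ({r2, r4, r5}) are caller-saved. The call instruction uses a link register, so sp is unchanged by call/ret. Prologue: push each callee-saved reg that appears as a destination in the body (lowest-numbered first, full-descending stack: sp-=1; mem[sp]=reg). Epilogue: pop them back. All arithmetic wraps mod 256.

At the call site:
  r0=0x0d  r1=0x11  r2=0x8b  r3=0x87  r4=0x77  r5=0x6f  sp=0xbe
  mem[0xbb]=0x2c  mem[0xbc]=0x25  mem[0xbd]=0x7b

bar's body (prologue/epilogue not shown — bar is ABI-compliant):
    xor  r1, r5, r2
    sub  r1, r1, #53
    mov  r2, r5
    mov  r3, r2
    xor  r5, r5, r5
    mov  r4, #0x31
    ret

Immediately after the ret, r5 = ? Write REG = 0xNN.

REG = 0x00

prologue: push r1 -> mem[0xbd]=0x11, sp=0xbd
prologue: push r3 -> mem[0xbc]=0x87, sp=0xbc
body[0] xor  r1, r5, r2 -> r1=0xe4
body[1] sub  r1, r1, #53 -> r1=0xaf
body[2] mov  r2, r5 -> r2=0x6f
body[3] mov  r3, r2 -> r3=0x6f
body[4] xor  r5, r5, r5 -> r5=0x00
body[5] mov  r4, #0x31 -> r4=0x31
epilogue: pop r3=0x87, sp=0xbd
epilogue: pop r1=0x11, sp=0xbe
r5 is caller-saved -> body value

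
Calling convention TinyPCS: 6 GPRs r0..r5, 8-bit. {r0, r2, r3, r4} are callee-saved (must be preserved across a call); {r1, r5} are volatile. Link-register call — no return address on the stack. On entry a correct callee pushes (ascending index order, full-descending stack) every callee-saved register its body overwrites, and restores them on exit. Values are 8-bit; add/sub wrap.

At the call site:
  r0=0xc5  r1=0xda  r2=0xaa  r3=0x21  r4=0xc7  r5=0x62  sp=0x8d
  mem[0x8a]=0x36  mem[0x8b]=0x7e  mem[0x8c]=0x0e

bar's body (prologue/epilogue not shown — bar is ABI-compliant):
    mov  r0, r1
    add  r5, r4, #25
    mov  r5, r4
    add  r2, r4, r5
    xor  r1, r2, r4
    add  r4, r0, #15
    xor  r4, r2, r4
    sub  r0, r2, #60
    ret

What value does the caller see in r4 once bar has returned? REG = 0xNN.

prologue: push r0 → mem[0x8c]=0xc5, sp=0x8c
prologue: push r2 → mem[0x8b]=0xaa, sp=0x8b
prologue: push r4 → mem[0x8a]=0xc7, sp=0x8a
body[0] mov  r0, r1 → r0=0xda
body[1] add  r5, r4, #25 → r5=0xe0
body[2] mov  r5, r4 → r5=0xc7
body[3] add  r2, r4, r5 → r2=0x8e
body[4] xor  r1, r2, r4 → r1=0x49
body[5] add  r4, r0, #15 → r4=0xe9
body[6] xor  r4, r2, r4 → r4=0x67
body[7] sub  r0, r2, #60 → r0=0x52
epilogue: pop r4=0xc7, sp=0x8b
epilogue: pop r2=0xaa, sp=0x8c
epilogue: pop r0=0xc5, sp=0x8d
r4 is callee-saved → restored

REG = 0xc7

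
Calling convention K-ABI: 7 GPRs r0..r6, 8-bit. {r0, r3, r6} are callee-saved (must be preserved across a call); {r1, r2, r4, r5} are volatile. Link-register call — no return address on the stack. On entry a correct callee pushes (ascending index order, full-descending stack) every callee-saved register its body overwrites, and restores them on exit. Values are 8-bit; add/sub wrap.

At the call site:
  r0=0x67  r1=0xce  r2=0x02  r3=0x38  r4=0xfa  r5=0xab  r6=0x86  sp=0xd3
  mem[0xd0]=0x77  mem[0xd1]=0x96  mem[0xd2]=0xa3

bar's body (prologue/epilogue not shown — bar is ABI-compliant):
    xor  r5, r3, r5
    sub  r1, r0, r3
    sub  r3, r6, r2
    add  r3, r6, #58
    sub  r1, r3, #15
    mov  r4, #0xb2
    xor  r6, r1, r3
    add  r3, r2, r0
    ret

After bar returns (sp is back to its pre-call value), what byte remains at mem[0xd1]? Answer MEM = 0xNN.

MEM = 0x86

prologue: push r3 → mem[0xd2]=0x38, sp=0xd2
prologue: push r6 → mem[0xd1]=0x86, sp=0xd1
body[0] xor  r5, r3, r5 → r5=0x93
body[1] sub  r1, r0, r3 → r1=0x2f
body[2] sub  r3, r6, r2 → r3=0x84
body[3] add  r3, r6, #58 → r3=0xc0
body[4] sub  r1, r3, #15 → r1=0xb1
body[5] mov  r4, #0xb2 → r4=0xb2
body[6] xor  r6, r1, r3 → r6=0x71
body[7] add  r3, r2, r0 → r3=0x69
epilogue: pop r6=0x86, sp=0xd2
epilogue: pop r3=0x38, sp=0xd3
prologue pushed ['r3', 'r6'] at ['0xd2', '0xd1']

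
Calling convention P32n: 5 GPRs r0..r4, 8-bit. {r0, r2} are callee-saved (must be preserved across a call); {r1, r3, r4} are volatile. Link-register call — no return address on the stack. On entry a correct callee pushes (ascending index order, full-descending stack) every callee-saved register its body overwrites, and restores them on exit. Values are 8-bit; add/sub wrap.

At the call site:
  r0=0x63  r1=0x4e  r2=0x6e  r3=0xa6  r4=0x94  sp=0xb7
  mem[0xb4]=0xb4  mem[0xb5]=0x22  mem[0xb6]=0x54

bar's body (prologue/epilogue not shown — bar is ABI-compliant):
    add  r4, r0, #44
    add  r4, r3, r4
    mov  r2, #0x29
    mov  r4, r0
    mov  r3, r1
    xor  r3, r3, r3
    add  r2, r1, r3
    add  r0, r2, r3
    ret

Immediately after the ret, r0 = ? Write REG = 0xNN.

REG = 0x63

prologue: push r0 → mem[0xb6]=0x63, sp=0xb6
prologue: push r2 → mem[0xb5]=0x6e, sp=0xb5
body[0] add  r4, r0, #44 → r4=0x8f
body[1] add  r4, r3, r4 → r4=0x35
body[2] mov  r2, #0x29 → r2=0x29
body[3] mov  r4, r0 → r4=0x63
body[4] mov  r3, r1 → r3=0x4e
body[5] xor  r3, r3, r3 → r3=0x00
body[6] add  r2, r1, r3 → r2=0x4e
body[7] add  r0, r2, r3 → r0=0x4e
epilogue: pop r2=0x6e, sp=0xb6
epilogue: pop r0=0x63, sp=0xb7
r0 is callee-saved → restored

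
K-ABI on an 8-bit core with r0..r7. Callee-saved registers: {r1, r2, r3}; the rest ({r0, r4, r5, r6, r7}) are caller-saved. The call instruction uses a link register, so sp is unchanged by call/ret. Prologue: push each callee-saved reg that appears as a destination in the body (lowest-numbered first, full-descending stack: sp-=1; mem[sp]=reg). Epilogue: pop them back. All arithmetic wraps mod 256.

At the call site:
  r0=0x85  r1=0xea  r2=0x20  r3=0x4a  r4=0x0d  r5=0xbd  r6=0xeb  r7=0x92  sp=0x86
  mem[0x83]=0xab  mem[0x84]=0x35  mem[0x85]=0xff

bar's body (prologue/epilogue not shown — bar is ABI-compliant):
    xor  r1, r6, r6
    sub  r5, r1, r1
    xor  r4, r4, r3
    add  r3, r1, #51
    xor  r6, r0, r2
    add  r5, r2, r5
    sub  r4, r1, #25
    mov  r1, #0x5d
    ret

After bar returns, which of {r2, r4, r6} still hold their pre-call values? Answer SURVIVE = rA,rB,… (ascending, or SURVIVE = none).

prologue: push r1 → mem[0x85]=0xea, sp=0x85
prologue: push r3 → mem[0x84]=0x4a, sp=0x84
body[0] xor  r1, r6, r6 → r1=0x00
body[1] sub  r5, r1, r1 → r5=0x00
body[2] xor  r4, r4, r3 → r4=0x47
body[3] add  r3, r1, #51 → r3=0x33
body[4] xor  r6, r0, r2 → r6=0xa5
body[5] add  r5, r2, r5 → r5=0x20
body[6] sub  r4, r1, #25 → r4=0xe7
body[7] mov  r1, #0x5d → r1=0x5d
epilogue: pop r3=0x4a, sp=0x85
epilogue: pop r1=0xea, sp=0x86
r2: callee-saved, written=False
r4: caller-saved, written=True
r6: caller-saved, written=True

SURVIVE = r2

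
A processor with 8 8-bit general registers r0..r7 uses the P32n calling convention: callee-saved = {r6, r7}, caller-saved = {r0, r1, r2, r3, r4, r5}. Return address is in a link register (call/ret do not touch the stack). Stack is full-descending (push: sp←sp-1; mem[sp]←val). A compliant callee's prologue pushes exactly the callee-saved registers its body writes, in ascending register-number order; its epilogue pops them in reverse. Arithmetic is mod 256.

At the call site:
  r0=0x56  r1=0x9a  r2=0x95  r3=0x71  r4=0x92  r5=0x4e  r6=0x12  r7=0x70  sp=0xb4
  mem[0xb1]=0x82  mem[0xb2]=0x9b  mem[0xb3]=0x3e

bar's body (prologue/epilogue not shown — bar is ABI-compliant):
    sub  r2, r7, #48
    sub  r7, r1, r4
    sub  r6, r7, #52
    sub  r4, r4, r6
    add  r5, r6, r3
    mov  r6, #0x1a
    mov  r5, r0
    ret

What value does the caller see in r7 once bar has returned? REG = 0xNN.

REG = 0x70

prologue: push r6 → mem[0xb3]=0x12, sp=0xb3
prologue: push r7 → mem[0xb2]=0x70, sp=0xb2
body[0] sub  r2, r7, #48 → r2=0x40
body[1] sub  r7, r1, r4 → r7=0x08
body[2] sub  r6, r7, #52 → r6=0xd4
body[3] sub  r4, r4, r6 → r4=0xbe
body[4] add  r5, r6, r3 → r5=0x45
body[5] mov  r6, #0x1a → r6=0x1a
body[6] mov  r5, r0 → r5=0x56
epilogue: pop r7=0x70, sp=0xb3
epilogue: pop r6=0x12, sp=0xb4
r7 is callee-saved → restored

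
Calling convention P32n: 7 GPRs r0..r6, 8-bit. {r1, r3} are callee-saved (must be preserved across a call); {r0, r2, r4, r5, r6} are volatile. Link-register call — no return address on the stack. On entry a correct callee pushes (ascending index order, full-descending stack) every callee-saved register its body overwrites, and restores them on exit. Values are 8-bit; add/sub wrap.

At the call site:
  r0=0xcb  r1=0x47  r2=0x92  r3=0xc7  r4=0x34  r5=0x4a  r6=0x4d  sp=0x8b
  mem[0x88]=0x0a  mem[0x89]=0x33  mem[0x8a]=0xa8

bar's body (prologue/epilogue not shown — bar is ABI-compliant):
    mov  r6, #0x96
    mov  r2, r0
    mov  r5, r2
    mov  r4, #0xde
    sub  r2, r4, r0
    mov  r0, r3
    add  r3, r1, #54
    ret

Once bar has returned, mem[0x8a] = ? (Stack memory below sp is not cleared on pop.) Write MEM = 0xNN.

MEM = 0xc7

prologue: push r3 → mem[0x8a]=0xc7, sp=0x8a
body[0] mov  r6, #0x96 → r6=0x96
body[1] mov  r2, r0 → r2=0xcb
body[2] mov  r5, r2 → r5=0xcb
body[3] mov  r4, #0xde → r4=0xde
body[4] sub  r2, r4, r0 → r2=0x13
body[5] mov  r0, r3 → r0=0xc7
body[6] add  r3, r1, #54 → r3=0x7d
epilogue: pop r3=0xc7, sp=0x8b
prologue pushed ['r3'] at ['0x8a']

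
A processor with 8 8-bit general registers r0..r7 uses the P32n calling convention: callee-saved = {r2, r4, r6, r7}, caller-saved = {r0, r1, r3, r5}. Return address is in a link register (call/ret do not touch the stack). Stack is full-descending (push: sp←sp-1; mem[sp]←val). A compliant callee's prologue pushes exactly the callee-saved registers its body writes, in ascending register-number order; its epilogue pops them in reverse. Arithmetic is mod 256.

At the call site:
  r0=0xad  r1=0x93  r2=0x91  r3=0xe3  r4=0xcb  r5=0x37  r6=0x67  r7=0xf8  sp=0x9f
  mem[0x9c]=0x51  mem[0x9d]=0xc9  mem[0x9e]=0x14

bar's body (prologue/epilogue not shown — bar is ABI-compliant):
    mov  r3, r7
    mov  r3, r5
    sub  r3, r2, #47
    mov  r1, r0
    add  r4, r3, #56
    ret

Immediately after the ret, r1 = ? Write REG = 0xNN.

prologue: push r4 → mem[0x9e]=0xcb, sp=0x9e
body[0] mov  r3, r7 → r3=0xf8
body[1] mov  r3, r5 → r3=0x37
body[2] sub  r3, r2, #47 → r3=0x62
body[3] mov  r1, r0 → r1=0xad
body[4] add  r4, r3, #56 → r4=0x9a
epilogue: pop r4=0xcb, sp=0x9f
r1 is caller-saved → body value

REG = 0xad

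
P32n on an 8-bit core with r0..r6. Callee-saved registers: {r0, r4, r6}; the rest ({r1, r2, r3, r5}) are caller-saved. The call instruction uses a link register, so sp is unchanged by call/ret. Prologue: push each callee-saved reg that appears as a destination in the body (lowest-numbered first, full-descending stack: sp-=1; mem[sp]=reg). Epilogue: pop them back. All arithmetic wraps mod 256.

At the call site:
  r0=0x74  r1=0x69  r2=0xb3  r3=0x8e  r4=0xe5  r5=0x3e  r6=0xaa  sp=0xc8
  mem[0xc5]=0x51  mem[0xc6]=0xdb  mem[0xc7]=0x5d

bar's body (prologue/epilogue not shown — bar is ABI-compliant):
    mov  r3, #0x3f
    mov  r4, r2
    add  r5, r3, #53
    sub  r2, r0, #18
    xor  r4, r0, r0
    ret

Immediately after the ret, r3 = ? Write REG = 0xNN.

REG = 0x3f

prologue: push r4 -> mem[0xc7]=0xe5, sp=0xc7
body[0] mov  r3, #0x3f -> r3=0x3f
body[1] mov  r4, r2 -> r4=0xb3
body[2] add  r5, r3, #53 -> r5=0x74
body[3] sub  r2, r0, #18 -> r2=0x62
body[4] xor  r4, r0, r0 -> r4=0x00
epilogue: pop r4=0xe5, sp=0xc8
r3 is caller-saved -> body value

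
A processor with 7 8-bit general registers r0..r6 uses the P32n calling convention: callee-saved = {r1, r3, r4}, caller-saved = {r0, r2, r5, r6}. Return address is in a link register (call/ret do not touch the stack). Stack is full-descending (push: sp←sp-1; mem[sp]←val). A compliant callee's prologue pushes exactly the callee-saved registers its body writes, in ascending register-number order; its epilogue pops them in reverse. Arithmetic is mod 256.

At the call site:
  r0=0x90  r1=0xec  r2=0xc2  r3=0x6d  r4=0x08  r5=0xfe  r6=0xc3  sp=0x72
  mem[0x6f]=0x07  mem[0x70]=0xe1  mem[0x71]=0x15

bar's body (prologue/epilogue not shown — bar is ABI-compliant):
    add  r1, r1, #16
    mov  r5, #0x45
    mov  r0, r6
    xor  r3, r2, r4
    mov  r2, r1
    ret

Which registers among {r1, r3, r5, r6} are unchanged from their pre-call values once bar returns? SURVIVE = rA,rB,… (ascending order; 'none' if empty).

SURVIVE = r1,r3,r6

prologue: push r1 -> mem[0x71]=0xec, sp=0x71
prologue: push r3 -> mem[0x70]=0x6d, sp=0x70
body[0] add  r1, r1, #16 -> r1=0xfc
body[1] mov  r5, #0x45 -> r5=0x45
body[2] mov  r0, r6 -> r0=0xc3
body[3] xor  r3, r2, r4 -> r3=0xca
body[4] mov  r2, r1 -> r2=0xfc
epilogue: pop r3=0x6d, sp=0x71
epilogue: pop r1=0xec, sp=0x72
r1: callee-saved, written=True
r3: callee-saved, written=True
r5: caller-saved, written=True
r6: caller-saved, written=False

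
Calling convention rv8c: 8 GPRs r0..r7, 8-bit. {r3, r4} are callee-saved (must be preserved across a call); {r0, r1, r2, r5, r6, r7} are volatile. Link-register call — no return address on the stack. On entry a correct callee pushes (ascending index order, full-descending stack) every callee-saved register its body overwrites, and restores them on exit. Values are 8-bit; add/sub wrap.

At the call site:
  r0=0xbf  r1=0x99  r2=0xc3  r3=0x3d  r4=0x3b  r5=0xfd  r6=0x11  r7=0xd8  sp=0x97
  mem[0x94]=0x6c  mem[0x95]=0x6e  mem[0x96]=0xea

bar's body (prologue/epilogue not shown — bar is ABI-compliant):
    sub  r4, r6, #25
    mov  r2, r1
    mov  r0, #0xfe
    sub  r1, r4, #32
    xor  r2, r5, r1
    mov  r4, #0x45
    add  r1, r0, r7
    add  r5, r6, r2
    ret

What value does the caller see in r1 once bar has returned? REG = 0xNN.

prologue: push r4 → mem[0x96]=0x3b, sp=0x96
body[0] sub  r4, r6, #25 → r4=0xf8
body[1] mov  r2, r1 → r2=0x99
body[2] mov  r0, #0xfe → r0=0xfe
body[3] sub  r1, r4, #32 → r1=0xd8
body[4] xor  r2, r5, r1 → r2=0x25
body[5] mov  r4, #0x45 → r4=0x45
body[6] add  r1, r0, r7 → r1=0xd6
body[7] add  r5, r6, r2 → r5=0x36
epilogue: pop r4=0x3b, sp=0x97
r1 is caller-saved → body value

REG = 0xd6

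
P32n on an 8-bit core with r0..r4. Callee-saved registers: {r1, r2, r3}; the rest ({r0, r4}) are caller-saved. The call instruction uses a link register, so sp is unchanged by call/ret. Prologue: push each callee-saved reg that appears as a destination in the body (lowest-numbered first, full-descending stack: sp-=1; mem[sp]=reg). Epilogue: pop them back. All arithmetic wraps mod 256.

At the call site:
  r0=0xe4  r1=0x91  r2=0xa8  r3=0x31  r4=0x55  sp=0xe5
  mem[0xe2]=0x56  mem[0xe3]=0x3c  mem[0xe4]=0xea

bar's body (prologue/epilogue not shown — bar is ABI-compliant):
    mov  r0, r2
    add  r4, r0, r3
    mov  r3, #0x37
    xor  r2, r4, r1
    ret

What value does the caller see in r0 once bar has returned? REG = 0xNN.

REG = 0xa8

prologue: push r2 -> mem[0xe4]=0xa8, sp=0xe4
prologue: push r3 -> mem[0xe3]=0x31, sp=0xe3
body[0] mov  r0, r2 -> r0=0xa8
body[1] add  r4, r0, r3 -> r4=0xd9
body[2] mov  r3, #0x37 -> r3=0x37
body[3] xor  r2, r4, r1 -> r2=0x48
epilogue: pop r3=0x31, sp=0xe4
epilogue: pop r2=0xa8, sp=0xe5
r0 is caller-saved -> body value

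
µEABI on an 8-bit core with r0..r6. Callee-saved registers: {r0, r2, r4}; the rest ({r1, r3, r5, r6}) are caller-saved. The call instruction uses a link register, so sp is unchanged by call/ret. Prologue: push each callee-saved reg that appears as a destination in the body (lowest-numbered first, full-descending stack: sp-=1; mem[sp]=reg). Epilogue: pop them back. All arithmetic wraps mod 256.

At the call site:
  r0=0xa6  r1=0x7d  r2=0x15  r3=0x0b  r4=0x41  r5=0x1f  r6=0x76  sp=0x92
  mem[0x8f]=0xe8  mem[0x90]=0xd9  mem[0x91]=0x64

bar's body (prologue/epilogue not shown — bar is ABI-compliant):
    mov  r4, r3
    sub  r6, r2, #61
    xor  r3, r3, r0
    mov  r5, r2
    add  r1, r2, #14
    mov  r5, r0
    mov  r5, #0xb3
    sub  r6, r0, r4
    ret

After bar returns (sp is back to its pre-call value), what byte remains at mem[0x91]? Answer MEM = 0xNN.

prologue: push r4 → mem[0x91]=0x41, sp=0x91
body[0] mov  r4, r3 → r4=0x0b
body[1] sub  r6, r2, #61 → r6=0xd8
body[2] xor  r3, r3, r0 → r3=0xad
body[3] mov  r5, r2 → r5=0x15
body[4] add  r1, r2, #14 → r1=0x23
body[5] mov  r5, r0 → r5=0xa6
body[6] mov  r5, #0xb3 → r5=0xb3
body[7] sub  r6, r0, r4 → r6=0x9b
epilogue: pop r4=0x41, sp=0x92
prologue pushed ['r4'] at ['0x91']

MEM = 0x41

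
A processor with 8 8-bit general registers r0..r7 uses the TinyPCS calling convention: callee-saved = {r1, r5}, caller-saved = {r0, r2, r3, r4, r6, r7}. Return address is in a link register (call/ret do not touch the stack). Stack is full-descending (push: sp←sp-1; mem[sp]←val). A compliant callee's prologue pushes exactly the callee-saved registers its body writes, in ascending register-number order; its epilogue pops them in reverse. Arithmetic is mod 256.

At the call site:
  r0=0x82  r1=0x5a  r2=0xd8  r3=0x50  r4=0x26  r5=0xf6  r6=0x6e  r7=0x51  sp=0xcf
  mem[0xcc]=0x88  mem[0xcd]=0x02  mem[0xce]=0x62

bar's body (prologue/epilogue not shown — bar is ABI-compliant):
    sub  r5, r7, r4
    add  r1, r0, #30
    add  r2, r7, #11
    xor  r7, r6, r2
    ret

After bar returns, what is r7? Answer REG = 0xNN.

REG = 0x32

prologue: push r1 -> mem[0xce]=0x5a, sp=0xce
prologue: push r5 -> mem[0xcd]=0xf6, sp=0xcd
body[0] sub  r5, r7, r4 -> r5=0x2b
body[1] add  r1, r0, #30 -> r1=0xa0
body[2] add  r2, r7, #11 -> r2=0x5c
body[3] xor  r7, r6, r2 -> r7=0x32
epilogue: pop r5=0xf6, sp=0xce
epilogue: pop r1=0x5a, sp=0xcf
r7 is caller-saved -> body value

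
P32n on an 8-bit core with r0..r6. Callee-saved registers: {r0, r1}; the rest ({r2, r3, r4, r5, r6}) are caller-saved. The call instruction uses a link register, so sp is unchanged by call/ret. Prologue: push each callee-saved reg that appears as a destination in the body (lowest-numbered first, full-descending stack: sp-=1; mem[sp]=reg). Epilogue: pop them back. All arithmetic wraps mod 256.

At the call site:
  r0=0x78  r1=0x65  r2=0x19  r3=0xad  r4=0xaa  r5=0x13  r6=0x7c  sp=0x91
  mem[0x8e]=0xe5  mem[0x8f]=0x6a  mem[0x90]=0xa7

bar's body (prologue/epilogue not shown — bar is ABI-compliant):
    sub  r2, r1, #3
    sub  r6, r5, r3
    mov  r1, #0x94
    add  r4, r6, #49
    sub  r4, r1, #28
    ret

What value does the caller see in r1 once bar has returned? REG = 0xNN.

prologue: push r1 -> mem[0x90]=0x65, sp=0x90
body[0] sub  r2, r1, #3 -> r2=0x62
body[1] sub  r6, r5, r3 -> r6=0x66
body[2] mov  r1, #0x94 -> r1=0x94
body[3] add  r4, r6, #49 -> r4=0x97
body[4] sub  r4, r1, #28 -> r4=0x78
epilogue: pop r1=0x65, sp=0x91
r1 is callee-saved -> restored

REG = 0x65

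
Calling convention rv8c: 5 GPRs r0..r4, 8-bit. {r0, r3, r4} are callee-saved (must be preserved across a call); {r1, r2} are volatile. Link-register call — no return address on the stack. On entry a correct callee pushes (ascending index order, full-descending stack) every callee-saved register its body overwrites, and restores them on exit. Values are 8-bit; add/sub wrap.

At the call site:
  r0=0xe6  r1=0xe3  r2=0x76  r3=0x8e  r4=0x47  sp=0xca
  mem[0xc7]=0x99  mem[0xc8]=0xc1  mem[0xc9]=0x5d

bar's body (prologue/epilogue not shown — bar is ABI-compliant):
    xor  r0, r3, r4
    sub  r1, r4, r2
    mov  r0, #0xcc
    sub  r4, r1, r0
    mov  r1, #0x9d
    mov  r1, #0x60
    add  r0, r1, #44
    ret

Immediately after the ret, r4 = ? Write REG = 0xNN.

prologue: push r0 → mem[0xc9]=0xe6, sp=0xc9
prologue: push r4 → mem[0xc8]=0x47, sp=0xc8
body[0] xor  r0, r3, r4 → r0=0xc9
body[1] sub  r1, r4, r2 → r1=0xd1
body[2] mov  r0, #0xcc → r0=0xcc
body[3] sub  r4, r1, r0 → r4=0x05
body[4] mov  r1, #0x9d → r1=0x9d
body[5] mov  r1, #0x60 → r1=0x60
body[6] add  r0, r1, #44 → r0=0x8c
epilogue: pop r4=0x47, sp=0xc9
epilogue: pop r0=0xe6, sp=0xca
r4 is callee-saved → restored

REG = 0x47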